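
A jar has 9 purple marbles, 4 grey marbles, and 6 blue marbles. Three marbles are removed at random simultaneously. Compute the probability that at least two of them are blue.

Sum the hypergeometric tail for j = 2,…,3 blue marbles.
Favorable = C(6,2)·C(13,1) + C(6,3)·C(13,0) = 215; total = C(19,3) = 969.
P = 215/969 = 215/969 ≈ 0.2219.

215/969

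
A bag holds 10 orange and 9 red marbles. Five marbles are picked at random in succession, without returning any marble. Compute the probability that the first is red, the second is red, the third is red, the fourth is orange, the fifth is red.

7/323

Multiply the conditional probability of each draw in order, without replacement, so each draw removes one from its color and from the total.
P = (9/19) · (8/18) · (7/17) · (10/16) · (6/15) = 7/323 ≈ 0.0217.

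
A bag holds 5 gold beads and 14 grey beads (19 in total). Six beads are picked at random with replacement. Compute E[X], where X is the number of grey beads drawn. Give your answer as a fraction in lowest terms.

84/19

By linearity of expectation, E[X] = Σ P(draw i is grey); each independent draw has P(grey) = 14/19.
E[X] = 6 · 14/19 = 84/19 ≈ 4.4211.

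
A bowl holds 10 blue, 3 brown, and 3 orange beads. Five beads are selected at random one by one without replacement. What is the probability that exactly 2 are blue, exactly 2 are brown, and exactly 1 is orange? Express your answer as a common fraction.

135/1456

Unordered draws without replacement: count favorable combinations over C(16,5).
Favorable = C(10,2) · C(3,2) · C(3,1) = 405; total = C(16,5) = 4368.
P = 405/4368 = 135/1456 ≈ 0.0927.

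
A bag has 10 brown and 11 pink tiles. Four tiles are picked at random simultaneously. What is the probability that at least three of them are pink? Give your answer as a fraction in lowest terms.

44/133

Sum the hypergeometric tail for j = 3,…,4 pink tiles.
Favorable = C(11,3)·C(10,1) + C(11,4)·C(10,0) = 1980; total = C(21,4) = 5985.
P = 1980/5985 = 44/133 ≈ 0.3308.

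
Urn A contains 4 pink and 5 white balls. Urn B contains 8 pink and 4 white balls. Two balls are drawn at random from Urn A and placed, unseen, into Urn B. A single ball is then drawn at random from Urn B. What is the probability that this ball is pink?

Condition on how many of the transferred balls are pink (from Urn A: 4 pink of 9; then Urn B has 14 total).
  0 pink: C(4,0)C(5,2)/C(9,2) = 5/18; then P = 8/14
  1 pink: C(4,1)C(5,1)/C(9,2) = 5/9; then P = 9/14
  2 pink: C(4,2)C(5,0)/C(9,2) = 1/6; then P = 10/14
P(pink from Urn B) = 40/63 ≈ 0.6349.

40/63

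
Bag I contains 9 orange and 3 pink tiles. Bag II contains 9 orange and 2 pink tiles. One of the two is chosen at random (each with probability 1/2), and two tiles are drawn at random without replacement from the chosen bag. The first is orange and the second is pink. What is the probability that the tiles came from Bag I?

5/9

P(E | Bag I) = 9/44; P(E | Bag II) = 9/55.
P(E) = 1/2·9/44 + 1/2·9/55 = 81/440.
By Bayes' rule, P(Bag I | E) = 9/88 / 81/440 = 5/9 ≈ 0.5556.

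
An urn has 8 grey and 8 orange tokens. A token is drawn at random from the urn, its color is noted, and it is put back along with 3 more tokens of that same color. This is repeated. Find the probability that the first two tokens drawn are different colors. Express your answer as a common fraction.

8/19

Either orange then grey, or grey then orange; after the first draw the total is 19.
P = (8/16)·(8/19) + (8/16)·(8/19) = 8/19 ≈ 0.4211.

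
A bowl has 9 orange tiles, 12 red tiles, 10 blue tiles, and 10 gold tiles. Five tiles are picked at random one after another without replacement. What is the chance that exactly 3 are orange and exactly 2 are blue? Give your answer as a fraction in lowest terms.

Unordered draws without replacement: count favorable combinations over C(41,5).
Favorable = C(9,3) · C(12,0) · C(10,2) · C(10,0) = 3780; total = C(41,5) = 749398.
P = 3780/749398 = 1890/374699 ≈ 0.0050.

1890/374699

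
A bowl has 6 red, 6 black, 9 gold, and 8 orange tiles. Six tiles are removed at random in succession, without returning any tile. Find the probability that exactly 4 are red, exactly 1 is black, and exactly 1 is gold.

Unordered draws without replacement: count favorable combinations over C(29,6).
Favorable = C(6,4) · C(6,1) · C(9,1) · C(8,0) = 810; total = C(29,6) = 475020.
P = 810/475020 = 9/5278 ≈ 0.0017.

9/5278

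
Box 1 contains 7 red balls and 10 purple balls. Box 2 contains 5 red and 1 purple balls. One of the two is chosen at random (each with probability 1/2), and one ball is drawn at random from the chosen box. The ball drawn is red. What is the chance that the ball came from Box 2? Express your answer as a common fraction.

85/127

P(red | Box 1) = 7/17; P(red | Box 2) = 5/6.
P(red) = 1/2·7/17 + 1/2·5/6 = 127/204.
By Bayes' rule, P(Box 2 | red) = 5/12 / 127/204 = 85/127 ≈ 0.6693.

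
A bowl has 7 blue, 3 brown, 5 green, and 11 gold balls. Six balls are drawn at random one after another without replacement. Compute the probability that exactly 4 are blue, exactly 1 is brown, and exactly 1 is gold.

3/598

Unordered draws without replacement: count favorable combinations over C(26,6).
Favorable = C(7,4) · C(3,1) · C(5,0) · C(11,1) = 1155; total = C(26,6) = 230230.
P = 1155/230230 = 3/598 ≈ 0.0050.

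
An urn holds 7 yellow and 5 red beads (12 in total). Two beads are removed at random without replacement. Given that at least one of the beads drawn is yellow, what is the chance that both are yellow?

3/8

P(both yellow) = C(7,2)/C(12,2) = 7/22; P(at least one yellow) = 1 − C(5,2)/C(12,2) = 28/33.
Since 'both yellow' ⊆ 'at least one yellow', P(both | at least one) = 7/22 / 28/33 = 3/8 ≈ 0.3750.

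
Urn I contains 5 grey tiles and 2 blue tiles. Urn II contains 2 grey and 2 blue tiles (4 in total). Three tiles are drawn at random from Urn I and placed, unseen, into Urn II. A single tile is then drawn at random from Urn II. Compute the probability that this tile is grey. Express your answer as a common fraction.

Condition on how many of the transferred tiles are grey (from Urn I: 5 grey of 7; then Urn II has 7 total).
  1 grey: C(5,1)C(2,2)/C(7,3) = 1/7; then P = 3/7
  2 grey: C(5,2)C(2,1)/C(7,3) = 4/7; then P = 4/7
  3 grey: C(5,3)C(2,0)/C(7,3) = 2/7; then P = 5/7
P(grey from Urn II) = 29/49 ≈ 0.5918.

29/49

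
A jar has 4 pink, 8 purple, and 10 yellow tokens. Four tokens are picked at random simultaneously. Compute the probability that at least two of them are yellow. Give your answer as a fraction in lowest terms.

12/19

Sum the hypergeometric tail for j = 2,…,4 yellow tokens.
Favorable = C(10,2)·C(12,2) + C(10,3)·C(12,1) + C(10,4)·C(12,0) = 4620; total = C(22,4) = 7315.
P = 4620/7315 = 12/19 ≈ 0.6316.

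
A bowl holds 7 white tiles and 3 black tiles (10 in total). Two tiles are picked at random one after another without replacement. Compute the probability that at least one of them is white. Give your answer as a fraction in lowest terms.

Use the complement: P(at least one white) = 1 − P(no white).
P(none) = C(3,2)/C(10,2) = 3/45.
So P = 1 − 3/45 = 14/15 ≈ 0.9333.

14/15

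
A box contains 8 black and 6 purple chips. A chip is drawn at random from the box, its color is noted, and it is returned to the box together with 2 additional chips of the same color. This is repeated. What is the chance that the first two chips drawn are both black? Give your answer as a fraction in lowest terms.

After a black draw the box holds 10 black out of 16.
P = (8/14)·(10/16) = 5/14 ≈ 0.3571.

5/14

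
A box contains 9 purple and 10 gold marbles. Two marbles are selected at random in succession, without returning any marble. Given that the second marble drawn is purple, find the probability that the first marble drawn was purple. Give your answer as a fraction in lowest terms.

P(first=purple and the second marble drawn is purple) = (9/19)·(8/18) = 4/19.
P(the second marble drawn is purple) = Σ over first color = 4/19 + 5/19 = 9/19.
By Bayes, P(first=purple | the second marble drawn is purple) = 4/19 / 9/19 = 4/9 ≈ 0.4444.

4/9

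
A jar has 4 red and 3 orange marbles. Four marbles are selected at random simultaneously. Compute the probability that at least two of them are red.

Sum the hypergeometric tail for j = 2,…,4 red marbles.
Favorable = C(4,2)·C(3,2) + C(4,3)·C(3,1) + C(4,4)·C(3,0) = 31; total = C(7,4) = 35.
P = 31/35 = 31/35 ≈ 0.8857.

31/35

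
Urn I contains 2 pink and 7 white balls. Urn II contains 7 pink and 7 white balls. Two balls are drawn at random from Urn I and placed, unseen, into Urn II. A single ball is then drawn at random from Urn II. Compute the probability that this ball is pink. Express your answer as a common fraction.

67/144

Condition on how many of the transferred balls are pink (from Urn I: 2 pink of 9; then Urn II has 16 total).
  0 pink: C(2,0)C(7,2)/C(9,2) = 7/12; then P = 7/16
  1 pink: C(2,1)C(7,1)/C(9,2) = 7/18; then P = 8/16
  2 pink: C(2,2)C(7,0)/C(9,2) = 1/36; then P = 9/16
P(pink from Urn II) = 67/144 ≈ 0.4653.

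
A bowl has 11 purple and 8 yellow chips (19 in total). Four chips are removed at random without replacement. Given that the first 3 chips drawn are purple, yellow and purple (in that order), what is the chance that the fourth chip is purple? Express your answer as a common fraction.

After removing 2 purple, 1 yellow, the bowl has 9 purple out of 16 remaining.
P(fourth is purple | given) = 9/16 ≈ 0.5625.

9/16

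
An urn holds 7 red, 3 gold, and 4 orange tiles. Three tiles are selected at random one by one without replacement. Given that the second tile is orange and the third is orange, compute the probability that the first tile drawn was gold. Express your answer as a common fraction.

1/4

P(first=gold and the second tile is orange and the third is orange) = (3/14)·(4/13)·(3/12) = 3/182.
P(E) = Σ over first color = 1/26 + 3/182 + 1/91 = 6/91.
By Bayes, P(first=gold | E) = 3/182 / 6/91 = 1/4 ≈ 0.2500.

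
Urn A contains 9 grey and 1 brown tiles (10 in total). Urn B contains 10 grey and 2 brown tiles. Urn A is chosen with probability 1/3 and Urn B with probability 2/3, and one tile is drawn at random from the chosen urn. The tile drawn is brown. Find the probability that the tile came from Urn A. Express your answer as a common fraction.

3/13

P(brown | Urn A) = 1/10; P(brown | Urn B) = 1/6.
P(brown) = 1/3·1/10 + 2/3·1/6 = 13/90.
By Bayes' rule, P(Urn A | brown) = 1/30 / 13/90 = 3/13 ≈ 0.2308.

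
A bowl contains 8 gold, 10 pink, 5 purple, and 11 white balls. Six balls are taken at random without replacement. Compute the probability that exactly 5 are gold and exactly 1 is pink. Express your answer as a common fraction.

70/168113

Unordered draws without replacement: count favorable combinations over C(34,6).
Favorable = C(8,5) · C(10,1) · C(5,0) · C(11,0) = 560; total = C(34,6) = 1344904.
P = 560/1344904 = 70/168113 ≈ 0.0004.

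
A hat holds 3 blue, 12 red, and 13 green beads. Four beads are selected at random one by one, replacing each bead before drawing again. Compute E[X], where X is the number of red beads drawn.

By linearity of expectation, E[X] = Σ P(draw i is red); each independent draw has P(red) = 12/28.
E[X] = 4 · 12/28 = 12/7 ≈ 1.7143.

12/7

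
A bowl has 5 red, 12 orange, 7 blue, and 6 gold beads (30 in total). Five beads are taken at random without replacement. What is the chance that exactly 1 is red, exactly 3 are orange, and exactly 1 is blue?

550/10179

Unordered draws without replacement: count favorable combinations over C(30,5).
Favorable = C(5,1) · C(12,3) · C(7,1) · C(6,0) = 7700; total = C(30,5) = 142506.
P = 7700/142506 = 550/10179 ≈ 0.0540.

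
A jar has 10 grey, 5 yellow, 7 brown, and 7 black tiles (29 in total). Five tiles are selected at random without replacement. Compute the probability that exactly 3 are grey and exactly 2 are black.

8/377

Unordered draws without replacement: count favorable combinations over C(29,5).
Favorable = C(10,3) · C(5,0) · C(7,0) · C(7,2) = 2520; total = C(29,5) = 118755.
P = 2520/118755 = 8/377 ≈ 0.0212.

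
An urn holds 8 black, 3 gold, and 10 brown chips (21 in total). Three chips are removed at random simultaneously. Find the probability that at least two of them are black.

6/19

Sum the hypergeometric tail for j = 2,…,3 black chips.
Favorable = C(8,2)·C(13,1) + C(8,3)·C(13,0) = 420; total = C(21,3) = 1330.
P = 420/1330 = 6/19 ≈ 0.3158.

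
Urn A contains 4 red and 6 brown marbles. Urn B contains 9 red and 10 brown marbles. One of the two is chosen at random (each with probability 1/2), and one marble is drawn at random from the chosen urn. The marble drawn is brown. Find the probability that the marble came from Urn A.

57/107

P(brown | Urn A) = 3/5; P(brown | Urn B) = 10/19.
P(brown) = 1/2·3/5 + 1/2·10/19 = 107/190.
By Bayes' rule, P(Urn A | brown) = 3/10 / 107/190 = 57/107 ≈ 0.5327.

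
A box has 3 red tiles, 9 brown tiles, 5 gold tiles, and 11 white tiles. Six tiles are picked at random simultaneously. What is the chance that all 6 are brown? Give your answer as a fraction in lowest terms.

1/4485

Unordered draws without replacement: count favorable combinations over C(28,6).
Favorable = C(3,0) · C(9,6) · C(5,0) · C(11,0) = 84; total = C(28,6) = 376740.
P = 84/376740 = 1/4485 ≈ 0.0002.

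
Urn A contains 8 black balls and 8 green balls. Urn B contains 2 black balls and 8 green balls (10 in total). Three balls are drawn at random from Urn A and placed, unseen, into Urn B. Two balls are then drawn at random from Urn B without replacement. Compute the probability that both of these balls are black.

Condition on how many of the transferred balls are black (from Urn A: 8 black of 16; then Urn B has 13 total).
  0 black: C(8,0)C(8,3)/C(16,3) = 1/10; then P = C(2,2)/C(13,2) = 1/78
  1 black: C(8,1)C(8,2)/C(16,3) = 2/5; then P = C(3,2)/C(13,2) = 1/26
  2 black: C(8,2)C(8,1)/C(16,3) = 2/5; then P = C(4,2)/C(13,2) = 1/13
  3 black: C(8,3)C(8,0)/C(16,3) = 1/10; then P = C(5,2)/C(13,2) = 5/39
P(both black) = 47/780 ≈ 0.0603.

47/780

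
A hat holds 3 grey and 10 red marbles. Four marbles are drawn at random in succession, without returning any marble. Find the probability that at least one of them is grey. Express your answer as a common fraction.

101/143

Use the complement: P(at least one grey) = 1 − P(no grey).
P(none) = C(10,4)/C(13,4) = 210/715.
So P = 1 − 210/715 = 101/143 ≈ 0.7063.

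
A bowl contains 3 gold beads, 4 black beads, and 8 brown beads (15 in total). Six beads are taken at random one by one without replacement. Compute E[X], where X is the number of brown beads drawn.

16/5

By linearity of expectation, E[X] = Σ P(draw i is brown); by symmetry each draw (even without replacement) has P(brown) = 8/15.
E[X] = 6 · 8/15 = 16/5 ≈ 3.2000.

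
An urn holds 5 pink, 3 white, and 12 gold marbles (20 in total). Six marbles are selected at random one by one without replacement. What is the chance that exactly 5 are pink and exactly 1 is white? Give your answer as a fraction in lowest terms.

1/12920

Unordered draws without replacement: count favorable combinations over C(20,6).
Favorable = C(5,5) · C(3,1) · C(12,0) = 3; total = C(20,6) = 38760.
P = 3/38760 = 1/12920 ≈ 0.0001.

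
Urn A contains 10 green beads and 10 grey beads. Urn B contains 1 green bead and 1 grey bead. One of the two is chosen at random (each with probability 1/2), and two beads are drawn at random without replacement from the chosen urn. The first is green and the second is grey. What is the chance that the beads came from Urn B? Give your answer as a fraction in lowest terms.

P(E | Urn A) = 5/19; P(E | Urn B) = 1/2.
P(E) = 1/2·5/19 + 1/2·1/2 = 29/76.
By Bayes' rule, P(Urn B | E) = 1/4 / 29/76 = 19/29 ≈ 0.6552.

19/29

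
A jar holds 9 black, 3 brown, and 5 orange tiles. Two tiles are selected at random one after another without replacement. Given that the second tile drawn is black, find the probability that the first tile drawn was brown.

P(first=brown and the second tile drawn is black) = (3/17)·(9/16) = 27/272.
P(the second tile drawn is black) = Σ over first color = 9/34 + 27/272 + 45/272 = 9/17.
By Bayes, P(first=brown | the second tile drawn is black) = 27/272 / 9/17 = 3/16 ≈ 0.1875.

3/16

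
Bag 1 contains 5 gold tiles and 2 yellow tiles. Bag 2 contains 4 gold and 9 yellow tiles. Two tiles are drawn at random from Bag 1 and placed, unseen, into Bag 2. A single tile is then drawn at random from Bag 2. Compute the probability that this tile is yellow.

67/105

Condition on how many of the transferred tiles are yellow (from Bag 1: 2 yellow of 7; then Bag 2 has 15 total).
  0 yellow: C(2,0)C(5,2)/C(7,2) = 10/21; then P = 9/15
  1 yellow: C(2,1)C(5,1)/C(7,2) = 10/21; then P = 10/15
  2 yellow: C(2,2)C(5,0)/C(7,2) = 1/21; then P = 11/15
P(yellow from Bag 2) = 67/105 ≈ 0.6381.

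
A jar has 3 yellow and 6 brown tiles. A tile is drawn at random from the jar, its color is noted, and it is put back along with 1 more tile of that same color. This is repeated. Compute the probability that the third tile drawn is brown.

2/3

Sum over the four possibilities for the first two draws (brown/not-brown each), tracking how the brown count and total change by +1 per draw.
P(third is brown) = 2/3 ≈ 0.6667. (In a Pólya urn every draw has the same marginal probability 6/9.)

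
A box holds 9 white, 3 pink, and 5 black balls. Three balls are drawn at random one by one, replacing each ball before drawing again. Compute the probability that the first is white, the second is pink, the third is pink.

81/4913

Multiply the conditional probability of each draw in order, with replacement (the composition resets each draw).
P = (9/17) · (3/17) · (3/17) = 81/4913 ≈ 0.0165.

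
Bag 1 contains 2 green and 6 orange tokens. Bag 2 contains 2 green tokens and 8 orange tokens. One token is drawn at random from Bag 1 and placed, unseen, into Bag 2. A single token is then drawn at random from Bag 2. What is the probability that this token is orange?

35/44

Condition on how many of the transferred tokens are orange (from Bag 1: 6 orange of 8; then Bag 2 has 11 total).
  0 orange: C(6,0)C(2,1)/C(8,1) = 1/4; then P = 8/11
  1 orange: C(6,1)C(2,0)/C(8,1) = 3/4; then P = 9/11
P(orange from Bag 2) = 35/44 ≈ 0.7955.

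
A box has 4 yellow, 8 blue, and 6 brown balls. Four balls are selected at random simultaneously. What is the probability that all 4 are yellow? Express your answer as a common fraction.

Unordered draws without replacement: count favorable combinations over C(18,4).
Favorable = C(4,4) · C(8,0) · C(6,0) = 1; total = C(18,4) = 3060.
P = 1/3060 = 1/3060 ≈ 0.0003.

1/3060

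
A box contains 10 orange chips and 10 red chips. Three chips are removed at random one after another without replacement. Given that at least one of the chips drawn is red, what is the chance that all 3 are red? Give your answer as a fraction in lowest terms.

2/17

P(all 3 red) = C(10,3)/C(20,3) = 2/19; P(at least one red) = 1 − C(10,3)/C(20,3) = 17/19.
Since 'all 3 red' ⊆ 'at least one red', P(all 3 | at least one) = 2/19 / 17/19 = 2/17 ≈ 0.1176.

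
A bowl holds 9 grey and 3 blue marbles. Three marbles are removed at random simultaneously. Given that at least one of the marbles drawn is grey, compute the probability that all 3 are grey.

28/73

P(all 3 grey) = C(9,3)/C(12,3) = 21/55; P(at least one grey) = 1 − C(3,3)/C(12,3) = 219/220.
Since 'all 3 grey' ⊆ 'at least one grey', P(all 3 | at least one) = 21/55 / 219/220 = 28/73 ≈ 0.3836.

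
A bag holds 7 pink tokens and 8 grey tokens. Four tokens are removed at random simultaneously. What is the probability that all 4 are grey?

Unordered draws without replacement: count favorable combinations over C(15,4).
Favorable = C(7,0) · C(8,4) = 70; total = C(15,4) = 1365.
P = 70/1365 = 2/39 ≈ 0.0513.

2/39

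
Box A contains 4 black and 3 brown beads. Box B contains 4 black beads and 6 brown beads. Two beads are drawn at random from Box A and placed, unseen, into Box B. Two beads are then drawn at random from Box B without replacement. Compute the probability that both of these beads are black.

Condition on how many of the transferred beads are black (from Box A: 4 black of 7; then Box B has 12 total).
  0 black: C(4,0)C(3,2)/C(7,2) = 1/7; then P = C(4,2)/C(12,2) = 1/11
  1 black: C(4,1)C(3,1)/C(7,2) = 4/7; then P = C(5,2)/C(12,2) = 5/33
  2 black: C(4,2)C(3,0)/C(7,2) = 2/7; then P = C(6,2)/C(12,2) = 5/22
P(both black) = 38/231 ≈ 0.1645.

38/231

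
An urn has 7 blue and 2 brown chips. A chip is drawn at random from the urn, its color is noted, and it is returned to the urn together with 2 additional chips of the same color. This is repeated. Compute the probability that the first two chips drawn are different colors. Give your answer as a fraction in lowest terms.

28/99

Either brown then blue, or blue then brown; after the first draw the total is 11.
P = (2/9)·(7/11) + (7/9)·(2/11) = 28/99 ≈ 0.2828.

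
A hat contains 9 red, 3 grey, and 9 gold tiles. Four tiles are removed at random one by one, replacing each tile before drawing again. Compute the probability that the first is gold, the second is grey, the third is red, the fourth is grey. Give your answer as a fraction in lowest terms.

Multiply the conditional probability of each draw in order, with replacement (the composition resets each draw).
P = (9/21) · (3/21) · (9/21) · (3/21) = 9/2401 ≈ 0.0037.

9/2401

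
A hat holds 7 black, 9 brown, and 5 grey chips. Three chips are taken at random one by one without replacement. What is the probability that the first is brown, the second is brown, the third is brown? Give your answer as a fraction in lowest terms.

6/95

Multiply the conditional probability of each draw in order, without replacement, so each draw removes one from its color and from the total.
P = (9/21) · (8/20) · (7/19) = 6/95 ≈ 0.0632.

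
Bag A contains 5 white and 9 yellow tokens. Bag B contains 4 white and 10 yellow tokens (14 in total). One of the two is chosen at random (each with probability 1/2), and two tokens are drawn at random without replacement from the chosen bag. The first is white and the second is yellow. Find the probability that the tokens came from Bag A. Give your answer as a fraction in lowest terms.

P(E | Bag A) = 45/182; P(E | Bag B) = 20/91.
P(E) = 1/2·45/182 + 1/2·20/91 = 85/364.
By Bayes' rule, P(Bag A | E) = 45/364 / 85/364 = 9/17 ≈ 0.5294.

9/17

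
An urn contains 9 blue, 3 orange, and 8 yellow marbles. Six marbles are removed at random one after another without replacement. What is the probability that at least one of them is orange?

Use the complement: P(at least one orange) = 1 − P(no orange).
P(none) = C(17,6)/C(20,6) = 12376/38760.
So P = 1 − 12376/38760 = 194/285 ≈ 0.6807.

194/285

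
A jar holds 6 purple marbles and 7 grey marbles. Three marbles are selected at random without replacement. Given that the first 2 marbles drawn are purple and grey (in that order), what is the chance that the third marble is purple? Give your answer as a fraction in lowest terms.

After removing 1 purple, 1 grey, the jar has 5 purple out of 11 remaining.
P(third is purple | given) = 5/11 ≈ 0.4545.

5/11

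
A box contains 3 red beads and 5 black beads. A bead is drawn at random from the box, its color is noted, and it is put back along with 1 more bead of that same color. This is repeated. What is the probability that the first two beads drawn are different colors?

Either red then black, or black then red; after the first draw the total is 9.
P = (3/8)·(5/9) + (5/8)·(3/9) = 5/12 ≈ 0.4167.

5/12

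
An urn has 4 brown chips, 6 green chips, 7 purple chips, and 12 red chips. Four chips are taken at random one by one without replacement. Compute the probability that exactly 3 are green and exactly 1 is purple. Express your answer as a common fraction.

Unordered draws without replacement: count favorable combinations over C(29,4).
Favorable = C(4,0) · C(6,3) · C(7,1) · C(12,0) = 140; total = C(29,4) = 23751.
P = 140/23751 = 20/3393 ≈ 0.0059.

20/3393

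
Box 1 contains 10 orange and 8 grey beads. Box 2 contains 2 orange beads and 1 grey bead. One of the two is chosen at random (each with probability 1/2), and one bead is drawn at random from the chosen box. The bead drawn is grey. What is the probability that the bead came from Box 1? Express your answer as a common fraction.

4/7

P(grey | Box 1) = 4/9; P(grey | Box 2) = 1/3.
P(grey) = 1/2·4/9 + 1/2·1/3 = 7/18.
By Bayes' rule, P(Box 1 | grey) = 2/9 / 7/18 = 4/7 ≈ 0.5714.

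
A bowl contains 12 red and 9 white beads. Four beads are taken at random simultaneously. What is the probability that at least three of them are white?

Sum the hypergeometric tail for j = 3,…,4 white beads.
Favorable = C(9,3)·C(12,1) + C(9,4)·C(12,0) = 1134; total = C(21,4) = 5985.
P = 1134/5985 = 18/95 ≈ 0.1895.

18/95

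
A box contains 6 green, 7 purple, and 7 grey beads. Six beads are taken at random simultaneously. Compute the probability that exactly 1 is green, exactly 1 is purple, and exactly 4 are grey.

Unordered draws without replacement: count favorable combinations over C(20,6).
Favorable = C(6,1) · C(7,1) · C(7,4) = 1470; total = C(20,6) = 38760.
P = 1470/38760 = 49/1292 ≈ 0.0379.

49/1292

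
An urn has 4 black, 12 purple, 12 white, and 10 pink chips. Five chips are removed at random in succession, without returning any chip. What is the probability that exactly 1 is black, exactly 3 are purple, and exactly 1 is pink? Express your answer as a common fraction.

Unordered draws without replacement: count favorable combinations over C(38,5).
Favorable = C(4,1) · C(12,3) · C(12,0) · C(10,1) = 8800; total = C(38,5) = 501942.
P = 8800/501942 = 4400/250971 ≈ 0.0175.

4400/250971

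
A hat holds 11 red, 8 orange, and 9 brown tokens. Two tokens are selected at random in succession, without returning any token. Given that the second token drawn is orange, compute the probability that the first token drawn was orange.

7/27

P(first=orange and the second token drawn is orange) = (8/28)·(7/27) = 2/27.
P(the second token drawn is orange) = Σ over first color = 22/189 + 2/27 + 2/21 = 2/7.
By Bayes, P(first=orange | the second token drawn is orange) = 2/27 / 2/7 = 7/27 ≈ 0.2593.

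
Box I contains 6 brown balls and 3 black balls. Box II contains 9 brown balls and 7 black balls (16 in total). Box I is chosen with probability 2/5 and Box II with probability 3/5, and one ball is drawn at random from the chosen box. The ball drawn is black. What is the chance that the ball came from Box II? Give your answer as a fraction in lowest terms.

P(black | Box I) = 1/3; P(black | Box II) = 7/16.
P(black) = 2/5·1/3 + 3/5·7/16 = 19/48.
By Bayes' rule, P(Box II | black) = 21/80 / 19/48 = 63/95 ≈ 0.6632.

63/95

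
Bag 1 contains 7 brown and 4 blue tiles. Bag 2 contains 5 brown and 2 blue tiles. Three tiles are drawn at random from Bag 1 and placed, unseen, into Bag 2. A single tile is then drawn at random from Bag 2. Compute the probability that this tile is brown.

Condition on how many of the transferred tiles are brown (from Bag 1: 7 brown of 11; then Bag 2 has 10 total).
  0 brown: C(7,0)C(4,3)/C(11,3) = 4/165; then P = 5/10
  1 brown: C(7,1)C(4,2)/C(11,3) = 14/55; then P = 6/10
  2 brown: C(7,2)C(4,1)/C(11,3) = 28/55; then P = 7/10
  3 brown: C(7,3)C(4,0)/C(11,3) = 7/33; then P = 8/10
P(brown from Bag 2) = 38/55 ≈ 0.6909.

38/55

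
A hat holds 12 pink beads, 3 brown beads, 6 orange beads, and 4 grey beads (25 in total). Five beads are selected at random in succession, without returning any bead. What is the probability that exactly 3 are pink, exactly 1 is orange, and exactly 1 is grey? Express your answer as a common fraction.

Unordered draws without replacement: count favorable combinations over C(25,5).
Favorable = C(12,3) · C(3,0) · C(6,1) · C(4,1) = 5280; total = C(25,5) = 53130.
P = 5280/53130 = 16/161 ≈ 0.0994.

16/161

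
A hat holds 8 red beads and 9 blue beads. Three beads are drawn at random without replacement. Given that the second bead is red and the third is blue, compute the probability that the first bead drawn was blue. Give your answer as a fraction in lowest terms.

P(first=blue and the second bead is red and the third is blue) = (9/17)·(8/16)·(8/15) = 12/85.
P(E) = Σ over first color = 21/170 + 12/85 = 9/34.
By Bayes, P(first=blue | E) = 12/85 / 9/34 = 8/15 ≈ 0.5333.

8/15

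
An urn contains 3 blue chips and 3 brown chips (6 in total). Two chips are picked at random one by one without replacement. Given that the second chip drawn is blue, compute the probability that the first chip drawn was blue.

P(first=blue and the second chip drawn is blue) = (3/6)·(2/5) = 1/5.
P(the second chip drawn is blue) = Σ over first color = 1/5 + 3/10 = 1/2.
By Bayes, P(first=blue | the second chip drawn is blue) = 1/5 / 1/2 = 2/5 ≈ 0.4000.

2/5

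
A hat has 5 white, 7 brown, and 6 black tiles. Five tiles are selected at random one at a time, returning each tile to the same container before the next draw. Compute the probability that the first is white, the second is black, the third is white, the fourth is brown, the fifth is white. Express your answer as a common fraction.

875/314928

Multiply the conditional probability of each draw in order, with replacement (the composition resets each draw).
P = (5/18) · (6/18) · (5/18) · (7/18) · (5/18) = 875/314928 ≈ 0.0028.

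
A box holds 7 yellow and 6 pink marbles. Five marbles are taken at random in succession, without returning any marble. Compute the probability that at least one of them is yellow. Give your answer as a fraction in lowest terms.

Use the complement: P(at least one yellow) = 1 − P(no yellow).
P(none) = C(6,5)/C(13,5) = 6/1287.
So P = 1 − 6/1287 = 427/429 ≈ 0.9953.

427/429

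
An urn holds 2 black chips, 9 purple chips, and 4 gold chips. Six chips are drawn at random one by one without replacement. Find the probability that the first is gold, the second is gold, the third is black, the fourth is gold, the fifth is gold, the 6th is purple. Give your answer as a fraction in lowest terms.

Multiply the conditional probability of each draw in order, without replacement, so each draw removes one from its color and from the total.
P = (4/15) · (3/14) · (2/13) · (2/12) · (1/11) · (9/10) = 3/25025 ≈ 0.0001.

3/25025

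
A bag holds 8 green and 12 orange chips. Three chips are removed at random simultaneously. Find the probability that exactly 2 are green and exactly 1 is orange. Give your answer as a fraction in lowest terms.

28/95

Unordered draws without replacement: count favorable combinations over C(20,3).
Favorable = C(8,2) · C(12,1) = 336; total = C(20,3) = 1140.
P = 336/1140 = 28/95 ≈ 0.2947.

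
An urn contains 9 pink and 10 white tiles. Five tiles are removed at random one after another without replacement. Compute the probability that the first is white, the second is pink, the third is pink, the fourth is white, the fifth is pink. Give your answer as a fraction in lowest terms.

21/646

Multiply the conditional probability of each draw in order, without replacement, so each draw removes one from its color and from the total.
P = (10/19) · (9/18) · (8/17) · (9/16) · (7/15) = 21/646 ≈ 0.0325.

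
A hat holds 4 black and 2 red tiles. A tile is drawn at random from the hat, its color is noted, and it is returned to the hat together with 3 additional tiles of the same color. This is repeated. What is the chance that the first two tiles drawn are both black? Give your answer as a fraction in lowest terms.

After a black draw the hat holds 7 black out of 9.
P = (4/6)·(7/9) = 14/27 ≈ 0.5185.

14/27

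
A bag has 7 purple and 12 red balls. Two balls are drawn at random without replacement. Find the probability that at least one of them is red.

50/57

Use the complement: P(at least one red) = 1 − P(no red).
P(none) = C(7,2)/C(19,2) = 21/171.
So P = 1 − 21/171 = 50/57 ≈ 0.8772.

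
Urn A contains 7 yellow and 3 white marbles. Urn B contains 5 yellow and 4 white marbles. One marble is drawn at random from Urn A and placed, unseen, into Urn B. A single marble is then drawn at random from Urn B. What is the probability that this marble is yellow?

57/100

Condition on how many of the transferred marbles are yellow (from Urn A: 7 yellow of 10; then Urn B has 10 total).
  0 yellow: C(7,0)C(3,1)/C(10,1) = 3/10; then P = 5/10
  1 yellow: C(7,1)C(3,0)/C(10,1) = 7/10; then P = 6/10
P(yellow from Urn B) = 57/100 ≈ 0.5700.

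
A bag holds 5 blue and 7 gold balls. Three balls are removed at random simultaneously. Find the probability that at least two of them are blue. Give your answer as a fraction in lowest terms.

Sum the hypergeometric tail for j = 2,…,3 blue balls.
Favorable = C(5,2)·C(7,1) + C(5,3)·C(7,0) = 80; total = C(12,3) = 220.
P = 80/220 = 4/11 ≈ 0.3636.

4/11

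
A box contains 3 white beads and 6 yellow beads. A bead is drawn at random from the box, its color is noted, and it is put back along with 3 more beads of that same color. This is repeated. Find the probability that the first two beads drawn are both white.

1/6

After a white draw the box holds 6 white out of 12.
P = (3/9)·(6/12) = 1/6 ≈ 0.1667.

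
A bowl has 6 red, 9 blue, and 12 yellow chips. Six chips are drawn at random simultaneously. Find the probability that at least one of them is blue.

3557/3795

Use the complement: P(at least one blue) = 1 − P(no blue).
P(none) = C(18,6)/C(27,6) = 18564/296010.
So P = 1 − 18564/296010 = 3557/3795 ≈ 0.9373.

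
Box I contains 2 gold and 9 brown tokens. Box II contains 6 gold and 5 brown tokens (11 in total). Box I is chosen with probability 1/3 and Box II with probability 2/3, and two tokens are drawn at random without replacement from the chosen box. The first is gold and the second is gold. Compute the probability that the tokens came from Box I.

P(E | Box I) = 1/55; P(E | Box II) = 3/11.
P(E) = 1/3·1/55 + 2/3·3/11 = 31/165.
By Bayes' rule, P(Box I | E) = 1/165 / 31/165 = 1/31 ≈ 0.0323.

1/31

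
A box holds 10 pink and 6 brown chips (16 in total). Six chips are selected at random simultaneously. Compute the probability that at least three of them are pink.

909/1001

Sum the hypergeometric tail for j = 3,…,6 pink chips.
Favorable = C(10,3)·C(6,3) + C(10,4)·C(6,2) + C(10,5)·C(6,1) + C(10,6)·C(6,0) = 7272; total = C(16,6) = 8008.
P = 7272/8008 = 909/1001 ≈ 0.9081.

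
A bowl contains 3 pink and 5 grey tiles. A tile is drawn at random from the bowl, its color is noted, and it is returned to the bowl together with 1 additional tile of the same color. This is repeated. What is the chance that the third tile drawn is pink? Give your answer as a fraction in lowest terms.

3/8

Sum over the four possibilities for the first two draws (pink/not-pink each), tracking how the pink count and total change by +1 per draw.
P(third is pink) = 3/8 ≈ 0.3750. (In a Pólya urn every draw has the same marginal probability 3/8.)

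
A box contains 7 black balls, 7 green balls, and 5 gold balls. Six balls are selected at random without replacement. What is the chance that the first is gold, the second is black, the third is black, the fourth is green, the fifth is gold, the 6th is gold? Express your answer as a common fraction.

7/7752

Multiply the conditional probability of each draw in order, without replacement, so each draw removes one from its color and from the total.
P = (5/19) · (7/18) · (6/17) · (7/16) · (4/15) · (3/14) = 7/7752 ≈ 0.0009.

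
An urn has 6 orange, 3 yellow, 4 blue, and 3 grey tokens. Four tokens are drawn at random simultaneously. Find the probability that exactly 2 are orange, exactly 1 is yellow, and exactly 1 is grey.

27/364

Unordered draws without replacement: count favorable combinations over C(16,4).
Favorable = C(6,2) · C(3,1) · C(4,0) · C(3,1) = 135; total = C(16,4) = 1820.
P = 135/1820 = 27/364 ≈ 0.0742.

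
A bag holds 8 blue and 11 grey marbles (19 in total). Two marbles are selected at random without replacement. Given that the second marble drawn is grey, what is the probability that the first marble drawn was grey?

P(first=grey and the second marble drawn is grey) = (11/19)·(10/18) = 55/171.
P(the second marble drawn is grey) = Σ over first color = 44/171 + 55/171 = 11/19.
By Bayes, P(first=grey | the second marble drawn is grey) = 55/171 / 11/19 = 5/9 ≈ 0.5556.

5/9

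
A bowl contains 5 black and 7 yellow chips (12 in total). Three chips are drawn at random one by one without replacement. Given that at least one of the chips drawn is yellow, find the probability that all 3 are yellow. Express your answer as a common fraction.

P(all 3 yellow) = C(7,3)/C(12,3) = 7/44; P(at least one yellow) = 1 − C(5,3)/C(12,3) = 21/22.
Since 'all 3 yellow' ⊆ 'at least one yellow', P(all 3 | at least one) = 7/44 / 21/22 = 1/6 ≈ 0.1667.

1/6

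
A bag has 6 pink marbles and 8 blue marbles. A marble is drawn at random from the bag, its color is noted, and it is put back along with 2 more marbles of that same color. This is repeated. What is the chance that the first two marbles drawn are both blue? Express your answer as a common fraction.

5/14

After a blue draw the bag holds 10 blue out of 16.
P = (8/14)·(10/16) = 5/14 ≈ 0.3571.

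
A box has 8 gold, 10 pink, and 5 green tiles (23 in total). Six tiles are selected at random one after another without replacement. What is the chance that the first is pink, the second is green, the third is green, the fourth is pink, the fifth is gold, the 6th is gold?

Multiply the conditional probability of each draw in order, without replacement, so each draw removes one from its color and from the total.
P = (10/23) · (5/22) · (4/21) · (9/20) · (8/19) · (7/18) = 20/14421 ≈ 0.0014.

20/14421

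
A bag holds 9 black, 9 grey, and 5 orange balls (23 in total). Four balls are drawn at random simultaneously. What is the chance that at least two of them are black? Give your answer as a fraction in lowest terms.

654/1265

Sum the hypergeometric tail for j = 2,…,4 black balls.
Favorable = C(9,2)·C(14,2) + C(9,3)·C(14,1) + C(9,4)·C(14,0) = 4578; total = C(23,4) = 8855.
P = 4578/8855 = 654/1265 ≈ 0.5170.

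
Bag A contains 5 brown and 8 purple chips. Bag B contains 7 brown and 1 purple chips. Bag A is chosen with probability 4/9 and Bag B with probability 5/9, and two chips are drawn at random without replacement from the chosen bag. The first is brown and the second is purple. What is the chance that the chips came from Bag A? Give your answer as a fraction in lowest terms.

P(E | Bag A) = 10/39; P(E | Bag B) = 1/8.
P(E) = 4/9·10/39 + 5/9·1/8 = 515/2808.
By Bayes' rule, P(Bag A | E) = 40/351 / 515/2808 = 64/103 ≈ 0.6214.

64/103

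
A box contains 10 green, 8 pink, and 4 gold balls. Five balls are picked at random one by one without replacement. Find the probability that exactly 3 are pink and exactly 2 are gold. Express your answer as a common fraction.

Unordered draws without replacement: count favorable combinations over C(22,5).
Favorable = C(10,0) · C(8,3) · C(4,2) = 336; total = C(22,5) = 26334.
P = 336/26334 = 8/627 ≈ 0.0128.

8/627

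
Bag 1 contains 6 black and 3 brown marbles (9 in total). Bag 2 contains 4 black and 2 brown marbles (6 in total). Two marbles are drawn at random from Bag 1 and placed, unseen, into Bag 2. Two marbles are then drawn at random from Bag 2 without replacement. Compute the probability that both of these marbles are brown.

Condition on how many of the transferred marbles are brown (from Bag 1: 3 brown of 9; then Bag 2 has 8 total).
  0 brown: C(3,0)C(6,2)/C(9,2) = 5/12; then P = C(2,2)/C(8,2) = 1/28
  1 brown: C(3,1)C(6,1)/C(9,2) = 1/2; then P = C(3,2)/C(8,2) = 3/28
  2 brown: C(3,2)C(6,0)/C(9,2) = 1/12; then P = C(4,2)/C(8,2) = 3/14
P(both brown) = 29/336 ≈ 0.0863.

29/336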